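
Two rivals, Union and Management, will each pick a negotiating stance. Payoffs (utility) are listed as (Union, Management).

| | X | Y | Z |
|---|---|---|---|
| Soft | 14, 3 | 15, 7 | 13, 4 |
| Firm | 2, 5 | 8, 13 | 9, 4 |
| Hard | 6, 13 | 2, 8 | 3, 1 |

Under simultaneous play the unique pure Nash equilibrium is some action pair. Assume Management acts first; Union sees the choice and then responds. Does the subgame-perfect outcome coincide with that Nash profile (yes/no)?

yes

Backward induction with Management moving first.
- X: BR = Soft, leader payoff 3.
- Y: BR = Soft, leader payoff 7.
- Z: BR = Soft, leader payoff 4.
Management's induced payoffs are 3, 7, 4, so Management commits to Y. Subgame-perfect outcome: (Soft, Y) with payoffs (15, 7).
Under simultaneous play:
Union's best replies: X→Soft; Y→Soft; Z→Soft.
Management's best replies: Soft→Y; Firm→Y; Hard→X.
Only (Soft, Y) has each player best-responding; Nash payoffs (15, 7).
Sequential outcome (Soft, Y) coincides with the Nash profile (Soft, Y).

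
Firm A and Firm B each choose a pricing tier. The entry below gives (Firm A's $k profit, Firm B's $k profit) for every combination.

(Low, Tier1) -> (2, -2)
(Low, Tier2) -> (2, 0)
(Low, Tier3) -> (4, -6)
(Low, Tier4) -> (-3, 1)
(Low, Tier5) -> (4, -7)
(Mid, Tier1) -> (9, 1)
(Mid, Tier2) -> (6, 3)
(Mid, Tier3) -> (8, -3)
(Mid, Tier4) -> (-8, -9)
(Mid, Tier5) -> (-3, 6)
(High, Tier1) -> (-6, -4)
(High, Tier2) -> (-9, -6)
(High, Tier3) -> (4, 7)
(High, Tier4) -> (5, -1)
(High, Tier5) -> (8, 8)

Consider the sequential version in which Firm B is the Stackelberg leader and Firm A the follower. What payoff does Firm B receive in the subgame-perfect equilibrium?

8

Solve by backward induction (Firm B leads).
- Tier1 → Firm A plays Mid (best of 2, 9, -6); Firm B gets 1.
- Tier2 → Firm A plays Mid (best of 2, 6, -9); Firm B gets 3.
- Tier3 → Firm A plays Mid (best of 4, 8, 4); Firm B gets -3.
- Tier4 → Firm A plays High (best of -3, -8, 5); Firm B gets -1.
- Tier5 → Firm A plays High (best of 4, -3, 8); Firm B gets 8.
Among 1, 3, -3, -1, 8, the best is 8 at Tier5. Subgame-perfect outcome: (High, Tier5) with payoffs (8, 8).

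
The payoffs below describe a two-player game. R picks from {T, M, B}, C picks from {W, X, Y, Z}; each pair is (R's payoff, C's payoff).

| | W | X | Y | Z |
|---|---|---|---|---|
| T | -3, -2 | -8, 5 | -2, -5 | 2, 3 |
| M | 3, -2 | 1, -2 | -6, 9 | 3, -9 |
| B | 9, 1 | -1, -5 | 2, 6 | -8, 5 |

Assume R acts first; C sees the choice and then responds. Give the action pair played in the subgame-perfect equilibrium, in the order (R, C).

(B, Y)

Solve by backward induction (R leads).
- T: BR = X, leader payoff -8.
- M: BR = Y, leader payoff -6.
- B: BR = Y, leader payoff 2.
R's induced payoffs are -8, -6, 2, so R commits to B. Subgame-perfect outcome: (B, Y) with payoffs (2, 6).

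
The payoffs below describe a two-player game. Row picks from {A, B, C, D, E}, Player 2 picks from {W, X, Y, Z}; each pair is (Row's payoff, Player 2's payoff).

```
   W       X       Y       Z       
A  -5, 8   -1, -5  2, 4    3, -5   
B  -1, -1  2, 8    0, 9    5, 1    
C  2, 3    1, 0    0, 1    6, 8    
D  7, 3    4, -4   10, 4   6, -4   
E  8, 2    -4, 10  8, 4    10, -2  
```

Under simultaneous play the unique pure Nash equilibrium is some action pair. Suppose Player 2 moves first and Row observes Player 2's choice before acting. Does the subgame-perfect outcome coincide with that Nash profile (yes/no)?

yes

Solve by backward induction (Player 2 leads).
- W: Row compares -5, -1, 2, 7, 8 and picks E; Player 2 would get 2.
- X: Row compares -1, 2, 1, 4, -4 and picks D; Player 2 would get -4.
- Y: Row compares 2, 0, 0, 10, 8 and picks D; Player 2 would get 4.
- Z: Row compares 3, 5, 6, 6, 10 and picks E; Player 2 would get -2.
Among 2, -4, 4, -2, the best is 4 at Y. Subgame-perfect outcome: (D, Y) with payoffs (10, 4).
Under simultaneous play:
Row's best replies: W→E; X→D; Y→D; Z→E.
Player 2's best replies: A→W; B→Y; C→Z; D→Y; E→X.
The unique mutual best reply is (D, Y), giving (10, 4).
Sequential outcome (D, Y) coincides with the Nash profile (D, Y).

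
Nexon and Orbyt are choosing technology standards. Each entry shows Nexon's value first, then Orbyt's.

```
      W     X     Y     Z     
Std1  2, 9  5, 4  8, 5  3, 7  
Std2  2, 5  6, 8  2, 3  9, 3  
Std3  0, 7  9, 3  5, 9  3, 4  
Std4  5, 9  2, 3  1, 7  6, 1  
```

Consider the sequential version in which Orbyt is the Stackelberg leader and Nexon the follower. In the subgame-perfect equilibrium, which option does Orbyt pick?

W

Backward induction with Orbyt moving first.
- W → Nexon plays Std4 (best of 2, 2, 0, 5); Orbyt gets 9.
- X → Nexon plays Std3 (best of 5, 6, 9, 2); Orbyt gets 3.
- Y → Nexon plays Std1 (best of 8, 2, 5, 1); Orbyt gets 5.
- Z → Nexon plays Std2 (best of 3, 9, 3, 6); Orbyt gets 3.
Among 9, 3, 5, 3, the best is 9 at W. Subgame-perfect outcome: (Std4, W) with payoffs (5, 9).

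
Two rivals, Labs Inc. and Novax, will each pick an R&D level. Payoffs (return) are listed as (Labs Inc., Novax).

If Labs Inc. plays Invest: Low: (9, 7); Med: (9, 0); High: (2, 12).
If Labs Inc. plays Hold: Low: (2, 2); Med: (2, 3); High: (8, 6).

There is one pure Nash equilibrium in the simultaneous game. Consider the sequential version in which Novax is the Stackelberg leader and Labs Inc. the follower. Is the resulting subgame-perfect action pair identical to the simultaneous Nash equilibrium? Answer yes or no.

no

Work backward from Labs Inc.'s decision.
- Low: BR = Invest, leader payoff 7.
- Med: BR = Invest, leader payoff 0.
- High: BR = Hold, leader payoff 6.
Maximizing over 7, 0, 6, Novax chooses Low. Subgame-perfect outcome: (Invest, Low) with payoffs (9, 7).
Under simultaneous play:
Labs Inc.'s best replies: Low→Invest; Med→Invest; High→Hold.
Novax's best replies: Invest→High; Hold→High.
Only (Hold, High) has each player best-responding; Nash payoffs (8, 6).
Sequential outcome (Invest, Low) differs from the Nash profile (Hold, High).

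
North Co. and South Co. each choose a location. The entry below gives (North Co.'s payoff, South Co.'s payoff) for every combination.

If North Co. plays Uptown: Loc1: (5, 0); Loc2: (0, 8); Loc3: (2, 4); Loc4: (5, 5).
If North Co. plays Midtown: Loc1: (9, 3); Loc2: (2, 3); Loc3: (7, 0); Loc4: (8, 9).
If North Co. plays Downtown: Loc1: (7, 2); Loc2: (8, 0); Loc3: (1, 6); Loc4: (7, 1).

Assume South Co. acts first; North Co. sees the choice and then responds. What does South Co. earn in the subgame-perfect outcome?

Solve by backward induction (South Co. leads).
- Loc1 → North Co. plays Midtown (best of 5, 9, 7); South Co. gets 3.
- Loc2 → North Co. plays Downtown (best of 0, 2, 8); South Co. gets 0.
- Loc3 → North Co. plays Midtown (best of 2, 7, 1); South Co. gets 0.
- Loc4 → North Co. plays Midtown (best of 5, 8, 7); South Co. gets 9.
Among 3, 0, 0, 9, the best is 9 at Loc4. Subgame-perfect outcome: (Midtown, Loc4) with payoffs (8, 9).

9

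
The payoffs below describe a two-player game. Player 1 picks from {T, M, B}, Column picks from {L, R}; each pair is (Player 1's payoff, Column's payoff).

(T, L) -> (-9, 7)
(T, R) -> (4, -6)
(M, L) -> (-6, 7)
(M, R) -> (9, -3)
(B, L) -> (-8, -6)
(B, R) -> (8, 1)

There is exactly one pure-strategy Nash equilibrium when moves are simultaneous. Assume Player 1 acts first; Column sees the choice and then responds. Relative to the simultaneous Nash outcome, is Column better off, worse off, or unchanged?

worse off

Column best-responds to each possible Player 1 move:
- T: BR = L, leader payoff -9.
- M: BR = L, leader payoff -6.
- B: BR = R, leader payoff 8.
Among -9, -6, 8, the best is 8 at B. Subgame-perfect outcome: (B, R) with payoffs (8, 1).
For the simultaneous game, intersect best replies.
Player 1's best replies: L→M; R→M.
Column's best replies: T→L; M→L; B→R.
Only (M, L) has each player best-responding; Nash payoffs (-6, 7).
Column earns 1 sequentially versus 7 at the Nash outcome: worse off.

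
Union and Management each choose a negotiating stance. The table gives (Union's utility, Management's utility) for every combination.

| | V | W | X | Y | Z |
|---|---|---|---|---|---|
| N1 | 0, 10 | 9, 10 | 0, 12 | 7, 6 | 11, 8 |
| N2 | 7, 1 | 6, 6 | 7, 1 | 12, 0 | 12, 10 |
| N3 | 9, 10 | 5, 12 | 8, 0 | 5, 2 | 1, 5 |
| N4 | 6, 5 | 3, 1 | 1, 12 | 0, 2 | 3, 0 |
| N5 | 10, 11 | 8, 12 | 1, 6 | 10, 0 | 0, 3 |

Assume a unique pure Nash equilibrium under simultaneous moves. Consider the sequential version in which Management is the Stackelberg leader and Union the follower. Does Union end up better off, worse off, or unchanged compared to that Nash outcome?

Work backward from Union's decision.
- V: Union compares 0, 7, 9, 6, 10 and picks N5; Management would get 11.
- W: Union compares 9, 6, 5, 3, 8 and picks N1; Management would get 10.
- X: Union compares 0, 7, 8, 1, 1 and picks N3; Management would get 0.
- Y: Union compares 7, 12, 5, 0, 10 and picks N2; Management would get 0.
- Z: Union compares 11, 12, 1, 3, 0 and picks N2; Management would get 10.
Management's induced payoffs are 11, 10, 0, 0, 10, so Management commits to V. Subgame-perfect outcome: (N5, V) with payoffs (10, 11).
For the simultaneous game, intersect best replies.
Union's best replies: V→N5; W→N1; X→N3; Y→N2; Z→N2.
Management's best replies: N1→X; N2→Z; N3→W; N4→X; N5→W.
The unique mutual best reply is (N2, Z), giving (12, 10).
Union earns 10 sequentially versus 12 at the Nash outcome: worse off.

worse off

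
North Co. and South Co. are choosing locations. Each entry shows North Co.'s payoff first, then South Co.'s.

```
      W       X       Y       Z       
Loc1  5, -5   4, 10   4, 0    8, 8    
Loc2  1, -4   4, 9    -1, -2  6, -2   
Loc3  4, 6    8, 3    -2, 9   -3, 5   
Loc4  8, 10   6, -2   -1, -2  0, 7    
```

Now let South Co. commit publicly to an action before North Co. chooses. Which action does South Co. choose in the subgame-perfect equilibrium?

W

North Co. best-responds to each possible South Co. move:
- W → North Co. plays Loc4 (best of 5, 1, 4, 8); South Co. gets 10.
- X → North Co. plays Loc3 (best of 4, 4, 8, 6); South Co. gets 3.
- Y → North Co. plays Loc1 (best of 4, -1, -2, -1); South Co. gets 0.
- Z → North Co. plays Loc1 (best of 8, 6, -3, 0); South Co. gets 8.
South Co.'s induced payoffs are 10, 3, 0, 8, so South Co. commits to W. Subgame-perfect outcome: (Loc4, W) with payoffs (8, 10).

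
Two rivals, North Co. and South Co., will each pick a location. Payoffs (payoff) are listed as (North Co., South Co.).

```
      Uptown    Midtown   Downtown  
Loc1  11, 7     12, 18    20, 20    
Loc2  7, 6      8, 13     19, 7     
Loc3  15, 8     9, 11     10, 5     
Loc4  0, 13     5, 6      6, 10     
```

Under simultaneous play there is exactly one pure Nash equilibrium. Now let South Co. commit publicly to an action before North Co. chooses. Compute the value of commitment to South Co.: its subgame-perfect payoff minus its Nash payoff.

0

North Co. best-responds to each possible South Co. move:
- Uptown: North Co. compares 11, 7, 15, 0 and picks Loc3; South Co. would get 8.
- Midtown: North Co. compares 12, 8, 9, 5 and picks Loc1; South Co. would get 18.
- Downtown: North Co. compares 20, 19, 10, 6 and picks Loc1; South Co. would get 20.
Among 8, 18, 20, the best is 20 at Downtown. Subgame-perfect outcome: (Loc1, Downtown) with payoffs (20, 20).
For the simultaneous game, intersect best replies.
North Co.'s best replies: Uptown→Loc3; Midtown→Loc1; Downtown→Loc1.
South Co.'s best replies: Loc1→Downtown; Loc2→Midtown; Loc3→Midtown; Loc4→Uptown.
The unique mutual best reply is (Loc1, Downtown), giving (20, 20).
South Co.'s commitment gain: 20 − 20 = 0.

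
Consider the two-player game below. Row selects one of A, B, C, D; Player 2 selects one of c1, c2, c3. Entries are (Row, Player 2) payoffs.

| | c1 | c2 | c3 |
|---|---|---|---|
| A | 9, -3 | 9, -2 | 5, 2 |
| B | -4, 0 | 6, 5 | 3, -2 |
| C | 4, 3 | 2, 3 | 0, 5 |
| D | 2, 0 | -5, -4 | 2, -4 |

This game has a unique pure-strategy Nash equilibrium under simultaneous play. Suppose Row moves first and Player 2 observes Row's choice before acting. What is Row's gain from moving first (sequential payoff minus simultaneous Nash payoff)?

Player 2 best-responds to each possible Row move:
- A → Player 2 plays c3 (best of -3, -2, 2); Row gets 5.
- B → Player 2 plays c2 (best of 0, 5, -2); Row gets 6.
- C → Player 2 plays c3 (best of 3, 3, 5); Row gets 0.
- D → Player 2 plays c1 (best of 0, -4, -4); Row gets 2.
Maximizing over 5, 6, 0, 2, Row chooses B. Subgame-perfect outcome: (B, c2) with payoffs (6, 5).
Under simultaneous play:
Row's best replies: c1→A; c2→A; c3→A.
Player 2's best replies: A→c3; B→c2; C→c3; D→c1.
Only (A, c3) has each player best-responding; Nash payoffs (5, 2).
Row's commitment gain: 6 − 5 = 1.

1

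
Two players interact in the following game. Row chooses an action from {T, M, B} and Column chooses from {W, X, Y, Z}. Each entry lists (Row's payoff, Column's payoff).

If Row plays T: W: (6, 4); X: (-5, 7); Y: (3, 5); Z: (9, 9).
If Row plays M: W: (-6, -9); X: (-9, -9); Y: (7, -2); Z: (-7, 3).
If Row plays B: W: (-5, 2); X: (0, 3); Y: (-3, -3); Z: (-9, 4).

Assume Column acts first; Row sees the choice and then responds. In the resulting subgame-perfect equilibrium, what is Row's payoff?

Backward induction with Column moving first.
- W: BR = T, leader payoff 4.
- X: BR = B, leader payoff 3.
- Y: BR = M, leader payoff -2.
- Z: BR = T, leader payoff 9.
Maximizing over 4, 3, -2, 9, Column chooses Z. Subgame-perfect outcome: (T, Z) with payoffs (9, 9).

9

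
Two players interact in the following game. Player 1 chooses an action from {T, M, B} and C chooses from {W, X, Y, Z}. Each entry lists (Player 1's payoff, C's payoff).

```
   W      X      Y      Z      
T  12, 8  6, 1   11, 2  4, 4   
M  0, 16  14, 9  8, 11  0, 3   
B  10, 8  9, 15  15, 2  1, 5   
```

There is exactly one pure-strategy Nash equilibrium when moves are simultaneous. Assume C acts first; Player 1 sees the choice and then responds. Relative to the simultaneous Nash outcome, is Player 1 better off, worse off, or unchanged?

better off

Work backward from Player 1's decision.
- W: BR = T, leader payoff 8.
- X: BR = M, leader payoff 9.
- Y: BR = B, leader payoff 2.
- Z: BR = T, leader payoff 4.
Among 8, 9, 2, 4, the best is 9 at X. Subgame-perfect outcome: (M, X) with payoffs (14, 9).
Under simultaneous play:
Player 1's best replies: W→T; X→M; Y→B; Z→T.
C's best replies: T→W; M→W; B→X.
Only (T, W) has each player best-responding; Nash payoffs (12, 8).
Player 1 earns 14 sequentially versus 12 at the Nash outcome: better off.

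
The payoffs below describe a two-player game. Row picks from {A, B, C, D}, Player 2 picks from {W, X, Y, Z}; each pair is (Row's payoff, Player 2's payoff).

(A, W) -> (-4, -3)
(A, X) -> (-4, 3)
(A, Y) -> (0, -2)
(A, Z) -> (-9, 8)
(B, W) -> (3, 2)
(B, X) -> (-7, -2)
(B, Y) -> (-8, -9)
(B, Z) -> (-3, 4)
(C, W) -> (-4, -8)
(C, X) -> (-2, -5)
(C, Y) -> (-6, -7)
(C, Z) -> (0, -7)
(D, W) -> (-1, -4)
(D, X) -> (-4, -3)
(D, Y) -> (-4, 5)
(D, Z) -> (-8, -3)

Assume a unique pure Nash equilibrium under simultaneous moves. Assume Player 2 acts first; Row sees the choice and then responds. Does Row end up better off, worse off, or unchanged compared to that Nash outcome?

better off

Backward induction with Player 2 moving first.
- W → Row plays B (best of -4, 3, -4, -1); Player 2 gets 2.
- X → Row plays C (best of -4, -7, -2, -4); Player 2 gets -5.
- Y → Row plays A (best of 0, -8, -6, -4); Player 2 gets -2.
- Z → Row plays C (best of -9, -3, 0, -8); Player 2 gets -7.
Player 2's induced payoffs are 2, -5, -2, -7, so Player 2 commits to W. Subgame-perfect outcome: (B, W) with payoffs (3, 2).
Under simultaneous play:
Row's best replies: W→B; X→C; Y→A; Z→C.
Player 2's best replies: A→Z; B→Z; C→X; D→Y.
The unique mutual best reply is (C, X), giving (-2, -5).
Row earns 3 sequentially versus -2 at the Nash outcome: better off.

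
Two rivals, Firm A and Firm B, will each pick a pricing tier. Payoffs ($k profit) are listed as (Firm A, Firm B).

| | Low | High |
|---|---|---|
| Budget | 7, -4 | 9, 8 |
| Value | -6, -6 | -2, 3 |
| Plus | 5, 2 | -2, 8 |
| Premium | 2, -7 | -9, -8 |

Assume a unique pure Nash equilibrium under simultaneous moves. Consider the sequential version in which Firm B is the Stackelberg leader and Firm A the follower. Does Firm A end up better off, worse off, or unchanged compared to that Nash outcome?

Solve by backward induction (Firm B leads).
- Low: BR = Budget, leader payoff -4.
- High: BR = Budget, leader payoff 8.
Firm B's induced payoffs are -4, 8, so Firm B commits to High. Subgame-perfect outcome: (Budget, High) with payoffs (9, 8).
Under simultaneous play:
Firm A's best replies: Low→Budget; High→Budget.
Firm B's best replies: Budget→High; Value→High; Plus→High; Premium→Low.
The unique mutual best reply is (Budget, High), giving (9, 8).
Firm A earns 9 sequentially versus 9 at the Nash outcome: unchanged.

unchanged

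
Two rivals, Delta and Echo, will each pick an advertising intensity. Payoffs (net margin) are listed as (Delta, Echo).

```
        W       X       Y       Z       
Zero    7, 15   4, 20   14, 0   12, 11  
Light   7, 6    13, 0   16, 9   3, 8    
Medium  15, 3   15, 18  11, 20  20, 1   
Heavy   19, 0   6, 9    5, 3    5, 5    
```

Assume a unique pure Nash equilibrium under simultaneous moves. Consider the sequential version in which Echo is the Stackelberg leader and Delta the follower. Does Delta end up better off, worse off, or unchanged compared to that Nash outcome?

worse off

Backward induction with Echo moving first.
- W → Delta plays Heavy (best of 7, 7, 15, 19); Echo gets 0.
- X → Delta plays Medium (best of 4, 13, 15, 6); Echo gets 18.
- Y → Delta plays Light (best of 14, 16, 11, 5); Echo gets 9.
- Z → Delta plays Medium (best of 12, 3, 20, 5); Echo gets 1.
Maximizing over 0, 18, 9, 1, Echo chooses X. Subgame-perfect outcome: (Medium, X) with payoffs (15, 18).
For the simultaneous game, intersect best replies.
Delta's best replies: W→Heavy; X→Medium; Y→Light; Z→Medium.
Echo's best replies: Zero→X; Light→Y; Medium→Y; Heavy→X.
Only (Light, Y) has each player best-responding; Nash payoffs (16, 9).
Delta earns 15 sequentially versus 16 at the Nash outcome: worse off.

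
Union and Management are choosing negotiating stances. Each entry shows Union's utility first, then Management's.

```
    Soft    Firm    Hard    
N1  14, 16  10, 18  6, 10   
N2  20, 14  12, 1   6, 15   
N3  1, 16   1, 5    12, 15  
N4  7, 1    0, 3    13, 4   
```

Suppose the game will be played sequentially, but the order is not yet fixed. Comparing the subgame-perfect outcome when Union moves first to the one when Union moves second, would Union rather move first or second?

If Union leads: Management's best replies are N1→Firm, N2→Hard, N3→Soft, N4→Hard; Union's induced payoffs 10, 6, 1, 13; outcome (N4, Hard), payoffs (13, 4).
If Management leads: Union's best replies are Soft→N2, Firm→N2, Hard→N4; Management's induced payoffs 14, 1, 4; outcome (N2, Soft), payoffs (20, 14).
Union gets 13 moving first and 20 moving second, so Union prefers to move second.

second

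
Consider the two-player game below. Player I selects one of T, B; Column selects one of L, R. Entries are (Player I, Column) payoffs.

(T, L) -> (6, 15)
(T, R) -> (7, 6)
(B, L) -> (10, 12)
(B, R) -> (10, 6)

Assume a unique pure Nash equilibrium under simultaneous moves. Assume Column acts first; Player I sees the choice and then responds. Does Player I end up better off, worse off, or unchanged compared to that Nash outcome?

unchanged

Player I best-responds to each possible Column move:
- L: BR = B, leader payoff 12.
- R: BR = B, leader payoff 6.
Maximizing over 12, 6, Column chooses L. Subgame-perfect outcome: (B, L) with payoffs (10, 12).
Now find the simultaneous Nash equilibrium.
Player I's best replies: L→B; R→B.
Column's best replies: T→L; B→L.
The unique mutual best reply is (B, L), giving (10, 12).
Player I earns 10 sequentially versus 10 at the Nash outcome: unchanged.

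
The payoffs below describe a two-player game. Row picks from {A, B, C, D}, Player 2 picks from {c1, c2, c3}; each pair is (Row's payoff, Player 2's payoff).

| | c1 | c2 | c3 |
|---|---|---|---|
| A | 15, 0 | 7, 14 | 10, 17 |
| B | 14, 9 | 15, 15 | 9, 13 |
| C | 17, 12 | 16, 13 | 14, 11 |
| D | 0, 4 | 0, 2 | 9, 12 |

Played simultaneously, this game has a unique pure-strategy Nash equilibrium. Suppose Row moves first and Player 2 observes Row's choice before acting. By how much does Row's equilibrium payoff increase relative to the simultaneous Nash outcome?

0

Player 2 best-responds to each possible Row move:
- A → Player 2 plays c3 (best of 0, 14, 17); Row gets 10.
- B → Player 2 plays c2 (best of 9, 15, 13); Row gets 15.
- C → Player 2 plays c2 (best of 12, 13, 11); Row gets 16.
- D → Player 2 plays c3 (best of 4, 2, 12); Row gets 9.
Maximizing over 10, 15, 16, 9, Row chooses C. Subgame-perfect outcome: (C, c2) with payoffs (16, 13).
For the simultaneous game, intersect best replies.
Row's best replies: c1→C; c2→C; c3→C.
Player 2's best replies: A→c3; B→c2; C→c2; D→c3.
The unique mutual best reply is (C, c2), giving (16, 13).
Row's commitment gain: 16 − 16 = 0.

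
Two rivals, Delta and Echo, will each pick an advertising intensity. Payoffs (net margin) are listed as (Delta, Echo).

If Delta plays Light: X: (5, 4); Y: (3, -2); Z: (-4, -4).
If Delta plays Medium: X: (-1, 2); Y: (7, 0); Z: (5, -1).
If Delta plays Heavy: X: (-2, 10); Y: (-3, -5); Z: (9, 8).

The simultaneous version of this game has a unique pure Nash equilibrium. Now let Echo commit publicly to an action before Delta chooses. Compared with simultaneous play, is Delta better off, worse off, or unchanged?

better off

Delta best-responds to each possible Echo move:
- X: BR = Light, leader payoff 4.
- Y: BR = Medium, leader payoff 0.
- Z: BR = Heavy, leader payoff 8.
Maximizing over 4, 0, 8, Echo chooses Z. Subgame-perfect outcome: (Heavy, Z) with payoffs (9, 8).
For the simultaneous game, intersect best replies.
Delta's best replies: X→Light; Y→Medium; Z→Heavy.
Echo's best replies: Light→X; Medium→X; Heavy→X.
Only (Light, X) has each player best-responding; Nash payoffs (5, 4).
Delta earns 9 sequentially versus 5 at the Nash outcome: better off.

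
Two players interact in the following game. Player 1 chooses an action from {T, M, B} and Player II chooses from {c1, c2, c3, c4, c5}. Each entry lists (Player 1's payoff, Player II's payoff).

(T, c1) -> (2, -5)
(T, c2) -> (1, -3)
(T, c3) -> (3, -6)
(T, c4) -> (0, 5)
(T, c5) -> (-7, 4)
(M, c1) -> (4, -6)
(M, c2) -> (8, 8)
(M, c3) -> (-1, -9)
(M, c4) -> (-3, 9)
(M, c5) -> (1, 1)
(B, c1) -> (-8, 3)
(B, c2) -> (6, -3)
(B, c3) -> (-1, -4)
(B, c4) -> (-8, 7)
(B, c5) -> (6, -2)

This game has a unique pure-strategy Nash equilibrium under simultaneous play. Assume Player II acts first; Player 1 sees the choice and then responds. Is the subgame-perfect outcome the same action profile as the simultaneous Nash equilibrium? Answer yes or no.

no

Backward induction with Player II moving first.
- c1: Player 1 compares 2, 4, -8 and picks M; Player II would get -6.
- c2: Player 1 compares 1, 8, 6 and picks M; Player II would get 8.
- c3: Player 1 compares 3, -1, -1 and picks T; Player II would get -6.
- c4: Player 1 compares 0, -3, -8 and picks T; Player II would get 5.
- c5: Player 1 compares -7, 1, 6 and picks B; Player II would get -2.
Player II's induced payoffs are -6, 8, -6, 5, -2, so Player II commits to c2. Subgame-perfect outcome: (M, c2) with payoffs (8, 8).
Now find the simultaneous Nash equilibrium.
Player 1's best replies: c1→M; c2→M; c3→T; c4→T; c5→B.
Player II's best replies: T→c4; M→c4; B→c4.
The unique mutual best reply is (T, c4), giving (0, 5).
Sequential outcome (M, c2) differs from the Nash profile (T, c4).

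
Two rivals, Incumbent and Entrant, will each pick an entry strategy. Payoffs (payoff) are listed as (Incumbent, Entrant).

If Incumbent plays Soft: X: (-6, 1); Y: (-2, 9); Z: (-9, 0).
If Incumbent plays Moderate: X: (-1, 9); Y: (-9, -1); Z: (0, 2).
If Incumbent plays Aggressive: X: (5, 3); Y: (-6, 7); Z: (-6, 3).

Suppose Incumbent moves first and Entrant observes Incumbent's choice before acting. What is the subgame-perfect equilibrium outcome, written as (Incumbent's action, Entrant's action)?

Solve by backward induction (Incumbent leads).
- Soft: Entrant compares 1, 9, 0 and picks Y; Incumbent would get -2.
- Moderate: Entrant compares 9, -1, 2 and picks X; Incumbent would get -1.
- Aggressive: Entrant compares 3, 7, 3 and picks Y; Incumbent would get -6.
Maximizing over -2, -1, -6, Incumbent chooses Moderate. Subgame-perfect outcome: (Moderate, X) with payoffs (-1, 9).

(Moderate, X)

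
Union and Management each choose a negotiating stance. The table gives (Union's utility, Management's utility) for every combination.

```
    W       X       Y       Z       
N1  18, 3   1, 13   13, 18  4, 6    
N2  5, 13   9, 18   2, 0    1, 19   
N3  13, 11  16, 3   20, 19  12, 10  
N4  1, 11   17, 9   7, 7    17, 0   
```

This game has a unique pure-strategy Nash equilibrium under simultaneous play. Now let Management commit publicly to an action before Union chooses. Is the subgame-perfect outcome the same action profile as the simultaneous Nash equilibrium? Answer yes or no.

yes

Work backward from Union's decision.
- W → Union plays N1 (best of 18, 5, 13, 1); Management gets 3.
- X → Union plays N4 (best of 1, 9, 16, 17); Management gets 9.
- Y → Union plays N3 (best of 13, 2, 20, 7); Management gets 19.
- Z → Union plays N4 (best of 4, 1, 12, 17); Management gets 0.
Maximizing over 3, 9, 19, 0, Management chooses Y. Subgame-perfect outcome: (N3, Y) with payoffs (20, 19).
Now find the simultaneous Nash equilibrium.
Union's best replies: W→N1; X→N4; Y→N3; Z→N4.
Management's best replies: N1→Y; N2→Z; N3→Y; N4→W.
The unique mutual best reply is (N3, Y), giving (20, 19).
Sequential outcome (N3, Y) coincides with the Nash profile (N3, Y).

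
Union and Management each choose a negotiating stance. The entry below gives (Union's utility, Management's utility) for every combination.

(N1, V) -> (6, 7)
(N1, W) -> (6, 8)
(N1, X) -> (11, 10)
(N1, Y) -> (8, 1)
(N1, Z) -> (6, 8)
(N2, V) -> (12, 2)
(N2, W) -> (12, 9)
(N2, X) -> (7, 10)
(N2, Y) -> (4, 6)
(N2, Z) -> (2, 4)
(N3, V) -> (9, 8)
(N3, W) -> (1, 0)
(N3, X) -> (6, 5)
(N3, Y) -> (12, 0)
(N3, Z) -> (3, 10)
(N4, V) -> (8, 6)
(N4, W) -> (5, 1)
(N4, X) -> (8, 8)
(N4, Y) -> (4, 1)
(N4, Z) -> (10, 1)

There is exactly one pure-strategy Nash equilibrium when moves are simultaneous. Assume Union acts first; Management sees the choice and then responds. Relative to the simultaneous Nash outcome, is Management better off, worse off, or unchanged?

Work backward from Management's decision.
- N1: Management compares 7, 8, 10, 1, 8 and picks X; Union would get 11.
- N2: Management compares 2, 9, 10, 6, 4 and picks X; Union would get 7.
- N3: Management compares 8, 0, 5, 0, 10 and picks Z; Union would get 3.
- N4: Management compares 6, 1, 8, 1, 1 and picks X; Union would get 8.
Maximizing over 11, 7, 3, 8, Union chooses N1. Subgame-perfect outcome: (N1, X) with payoffs (11, 10).
For the simultaneous game, intersect best replies.
Union's best replies: V→N2; W→N2; X→N1; Y→N3; Z→N4.
Management's best replies: N1→X; N2→X; N3→Z; N4→X.
The unique mutual best reply is (N1, X), giving (11, 10).
Management earns 10 sequentially versus 10 at the Nash outcome: unchanged.

unchanged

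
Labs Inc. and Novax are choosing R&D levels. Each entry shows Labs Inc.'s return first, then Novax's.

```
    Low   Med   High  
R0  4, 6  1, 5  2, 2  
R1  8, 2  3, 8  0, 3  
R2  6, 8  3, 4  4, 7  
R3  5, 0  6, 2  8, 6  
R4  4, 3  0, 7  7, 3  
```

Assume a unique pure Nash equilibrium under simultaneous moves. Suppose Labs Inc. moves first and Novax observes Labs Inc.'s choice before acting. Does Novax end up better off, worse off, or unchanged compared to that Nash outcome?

unchanged

Solve by backward induction (Labs Inc. leads).
- R0: BR = Low, leader payoff 4.
- R1: BR = Med, leader payoff 3.
- R2: BR = Low, leader payoff 6.
- R3: BR = High, leader payoff 8.
- R4: BR = Med, leader payoff 0.
Among 4, 3, 6, 8, 0, the best is 8 at R3. Subgame-perfect outcome: (R3, High) with payoffs (8, 6).
Now find the simultaneous Nash equilibrium.
Labs Inc.'s best replies: Low→R1; Med→R3; High→R3.
Novax's best replies: R0→Low; R1→Med; R2→Low; R3→High; R4→Med.
Only (R3, High) has each player best-responding; Nash payoffs (8, 6).
Novax earns 6 sequentially versus 6 at the Nash outcome: unchanged.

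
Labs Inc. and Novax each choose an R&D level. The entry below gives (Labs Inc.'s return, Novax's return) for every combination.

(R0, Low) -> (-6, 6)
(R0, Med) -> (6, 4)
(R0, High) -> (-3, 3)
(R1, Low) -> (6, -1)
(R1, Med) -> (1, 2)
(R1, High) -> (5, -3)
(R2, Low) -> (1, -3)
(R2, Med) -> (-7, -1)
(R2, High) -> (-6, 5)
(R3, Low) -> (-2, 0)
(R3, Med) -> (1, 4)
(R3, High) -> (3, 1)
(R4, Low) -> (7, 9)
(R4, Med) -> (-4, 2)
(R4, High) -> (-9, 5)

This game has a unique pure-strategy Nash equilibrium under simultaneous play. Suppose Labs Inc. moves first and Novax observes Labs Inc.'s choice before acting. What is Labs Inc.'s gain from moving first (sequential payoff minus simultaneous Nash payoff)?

Novax best-responds to each possible Labs Inc. move:
- R0: Novax compares 6, 4, 3 and picks Low; Labs Inc. would get -6.
- R1: Novax compares -1, 2, -3 and picks Med; Labs Inc. would get 1.
- R2: Novax compares -3, -1, 5 and picks High; Labs Inc. would get -6.
- R3: Novax compares 0, 4, 1 and picks Med; Labs Inc. would get 1.
- R4: Novax compares 9, 2, 5 and picks Low; Labs Inc. would get 7.
Labs Inc.'s induced payoffs are -6, 1, -6, 1, 7, so Labs Inc. commits to R4. Subgame-perfect outcome: (R4, Low) with payoffs (7, 9).
Now find the simultaneous Nash equilibrium.
Labs Inc.'s best replies: Low→R4; Med→R0; High→R1.
Novax's best replies: R0→Low; R1→Med; R2→High; R3→Med; R4→Low.
Only (R4, Low) has each player best-responding; Nash payoffs (7, 9).
Labs Inc.'s commitment gain: 7 − 7 = 0.

0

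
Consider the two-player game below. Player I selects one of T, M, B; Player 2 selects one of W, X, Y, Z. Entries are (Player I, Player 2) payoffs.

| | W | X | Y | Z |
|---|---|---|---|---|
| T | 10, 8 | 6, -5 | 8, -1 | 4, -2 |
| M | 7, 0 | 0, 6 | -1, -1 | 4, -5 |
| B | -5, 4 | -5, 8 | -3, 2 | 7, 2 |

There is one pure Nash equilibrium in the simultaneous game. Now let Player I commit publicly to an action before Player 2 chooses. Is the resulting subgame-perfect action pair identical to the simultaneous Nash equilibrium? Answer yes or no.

Backward induction with Player I moving first.
- T: Player 2 compares 8, -5, -1, -2 and picks W; Player I would get 10.
- M: Player 2 compares 0, 6, -1, -5 and picks X; Player I would get 0.
- B: Player 2 compares 4, 8, 2, 2 and picks X; Player I would get -5.
Among 10, 0, -5, the best is 10 at T. Subgame-perfect outcome: (T, W) with payoffs (10, 8).
Now find the simultaneous Nash equilibrium.
Player I's best replies: W→T; X→T; Y→T; Z→B.
Player 2's best replies: T→W; M→X; B→X.
Only (T, W) has each player best-responding; Nash payoffs (10, 8).
Sequential outcome (T, W) coincides with the Nash profile (T, W).

yes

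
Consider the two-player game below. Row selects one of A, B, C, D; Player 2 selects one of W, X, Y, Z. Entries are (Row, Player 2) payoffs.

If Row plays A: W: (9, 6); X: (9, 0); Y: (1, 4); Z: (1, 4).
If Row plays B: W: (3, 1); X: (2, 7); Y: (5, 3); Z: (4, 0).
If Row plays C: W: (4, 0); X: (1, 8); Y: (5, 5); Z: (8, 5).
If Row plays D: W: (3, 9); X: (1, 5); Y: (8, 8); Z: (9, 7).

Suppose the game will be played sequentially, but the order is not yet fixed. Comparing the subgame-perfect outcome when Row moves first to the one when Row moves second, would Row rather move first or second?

If Row leads: Player 2's best replies are A→W, B→X, C→X, D→W; Row's induced payoffs 9, 2, 1, 3; outcome (A, W), payoffs (9, 6).
If Player 2 leads: Row's best replies are W→A, X→A, Y→D, Z→D; Player 2's induced payoffs 6, 0, 8, 7; outcome (D, Y), payoffs (8, 8).
Row gets 9 moving first and 8 moving second, so Row prefers to move first.

first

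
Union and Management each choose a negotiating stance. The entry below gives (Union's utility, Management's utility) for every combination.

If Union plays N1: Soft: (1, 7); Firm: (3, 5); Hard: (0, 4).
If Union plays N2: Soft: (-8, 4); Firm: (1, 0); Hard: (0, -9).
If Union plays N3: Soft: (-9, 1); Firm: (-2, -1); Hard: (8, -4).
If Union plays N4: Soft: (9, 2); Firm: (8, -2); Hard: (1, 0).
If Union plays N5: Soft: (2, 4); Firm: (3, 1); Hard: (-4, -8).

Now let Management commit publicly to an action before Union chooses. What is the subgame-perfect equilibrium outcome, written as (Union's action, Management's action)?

(N4, Soft)

Solve by backward induction (Management leads).
- Soft: Union compares 1, -8, -9, 9, 2 and picks N4; Management would get 2.
- Firm: Union compares 3, 1, -2, 8, 3 and picks N4; Management would get -2.
- Hard: Union compares 0, 0, 8, 1, -4 and picks N3; Management would get -4.
Maximizing over 2, -2, -4, Management chooses Soft. Subgame-perfect outcome: (N4, Soft) with payoffs (9, 2).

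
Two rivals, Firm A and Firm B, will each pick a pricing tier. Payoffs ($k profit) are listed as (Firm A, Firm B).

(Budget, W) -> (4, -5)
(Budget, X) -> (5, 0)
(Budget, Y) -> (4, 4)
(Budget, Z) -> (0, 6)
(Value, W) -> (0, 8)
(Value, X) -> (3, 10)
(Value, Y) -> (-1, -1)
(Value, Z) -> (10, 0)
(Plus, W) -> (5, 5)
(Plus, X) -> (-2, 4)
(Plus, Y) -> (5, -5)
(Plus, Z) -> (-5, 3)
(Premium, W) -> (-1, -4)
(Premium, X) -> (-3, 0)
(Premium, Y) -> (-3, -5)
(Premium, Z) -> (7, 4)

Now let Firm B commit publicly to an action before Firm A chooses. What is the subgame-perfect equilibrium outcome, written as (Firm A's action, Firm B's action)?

Backward induction with Firm B moving first.
- W: Firm A compares 4, 0, 5, -1 and picks Plus; Firm B would get 5.
- X: Firm A compares 5, 3, -2, -3 and picks Budget; Firm B would get 0.
- Y: Firm A compares 4, -1, 5, -3 and picks Plus; Firm B would get -5.
- Z: Firm A compares 0, 10, -5, 7 and picks Value; Firm B would get 0.
Maximizing over 5, 0, -5, 0, Firm B chooses W. Subgame-perfect outcome: (Plus, W) with payoffs (5, 5).

(Plus, W)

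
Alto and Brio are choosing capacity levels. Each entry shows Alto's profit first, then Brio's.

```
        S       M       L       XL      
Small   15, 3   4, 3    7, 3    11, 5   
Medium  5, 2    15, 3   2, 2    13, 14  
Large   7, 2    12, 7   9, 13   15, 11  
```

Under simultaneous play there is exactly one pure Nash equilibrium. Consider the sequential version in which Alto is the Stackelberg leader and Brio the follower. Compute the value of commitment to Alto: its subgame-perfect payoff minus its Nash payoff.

Solve by backward induction (Alto leads).
- Small: BR = XL, leader payoff 11.
- Medium: BR = XL, leader payoff 13.
- Large: BR = L, leader payoff 9.
Among 11, 13, 9, the best is 13 at Medium. Subgame-perfect outcome: (Medium, XL) with payoffs (13, 14).
Now find the simultaneous Nash equilibrium.
Alto's best replies: S→Small; M→Medium; L→Large; XL→Large.
Brio's best replies: Small→XL; Medium→XL; Large→L.
The unique mutual best reply is (Large, L), giving (9, 13).
Alto's commitment gain: 13 − 9 = 4.

4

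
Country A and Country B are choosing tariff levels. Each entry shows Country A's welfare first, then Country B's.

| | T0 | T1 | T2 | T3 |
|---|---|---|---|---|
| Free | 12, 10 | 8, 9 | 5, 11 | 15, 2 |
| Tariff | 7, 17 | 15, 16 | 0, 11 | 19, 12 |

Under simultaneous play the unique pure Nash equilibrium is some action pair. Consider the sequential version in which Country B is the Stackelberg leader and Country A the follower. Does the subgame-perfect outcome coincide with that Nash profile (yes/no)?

Backward induction with Country B moving first.
- T0 → Country A plays Free (best of 12, 7); Country B gets 10.
- T1 → Country A plays Tariff (best of 8, 15); Country B gets 16.
- T2 → Country A plays Free (best of 5, 0); Country B gets 11.
- T3 → Country A plays Tariff (best of 15, 19); Country B gets 12.
Maximizing over 10, 16, 11, 12, Country B chooses T1. Subgame-perfect outcome: (Tariff, T1) with payoffs (15, 16).
Under simultaneous play:
Country A's best replies: T0→Free; T1→Tariff; T2→Free; T3→Tariff.
Country B's best replies: Free→T2; Tariff→T0.
Only (Free, T2) has each player best-responding; Nash payoffs (5, 11).
Sequential outcome (Tariff, T1) differs from the Nash profile (Free, T2).

no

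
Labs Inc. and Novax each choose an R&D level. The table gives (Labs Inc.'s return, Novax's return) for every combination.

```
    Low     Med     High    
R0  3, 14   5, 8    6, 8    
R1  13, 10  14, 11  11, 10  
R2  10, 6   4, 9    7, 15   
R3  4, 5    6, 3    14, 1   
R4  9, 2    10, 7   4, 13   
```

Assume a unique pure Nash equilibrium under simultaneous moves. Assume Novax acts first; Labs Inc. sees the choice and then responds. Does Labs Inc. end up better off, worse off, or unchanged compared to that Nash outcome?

Work backward from Labs Inc.'s decision.
- Low: Labs Inc. compares 3, 13, 10, 4, 9 and picks R1; Novax would get 10.
- Med: Labs Inc. compares 5, 14, 4, 6, 10 and picks R1; Novax would get 11.
- High: Labs Inc. compares 6, 11, 7, 14, 4 and picks R3; Novax would get 1.
Novax's induced payoffs are 10, 11, 1, so Novax commits to Med. Subgame-perfect outcome: (R1, Med) with payoffs (14, 11).
Under simultaneous play:
Labs Inc.'s best replies: Low→R1; Med→R1; High→R3.
Novax's best replies: R0→Low; R1→Med; R2→High; R3→Low; R4→High.
The unique mutual best reply is (R1, Med), giving (14, 11).
Labs Inc. earns 14 sequentially versus 14 at the Nash outcome: unchanged.

unchanged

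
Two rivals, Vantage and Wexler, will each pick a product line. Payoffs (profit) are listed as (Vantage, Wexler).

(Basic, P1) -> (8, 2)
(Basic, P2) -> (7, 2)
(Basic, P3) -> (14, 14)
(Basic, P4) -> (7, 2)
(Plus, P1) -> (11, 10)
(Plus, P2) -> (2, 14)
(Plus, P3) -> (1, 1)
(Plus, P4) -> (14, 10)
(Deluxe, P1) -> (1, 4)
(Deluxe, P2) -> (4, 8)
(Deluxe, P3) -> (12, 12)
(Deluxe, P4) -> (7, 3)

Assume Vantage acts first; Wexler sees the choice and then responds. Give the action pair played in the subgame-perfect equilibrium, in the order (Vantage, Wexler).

Backward induction with Vantage moving first.
- Basic: BR = P3, leader payoff 14.
- Plus: BR = P2, leader payoff 2.
- Deluxe: BR = P3, leader payoff 12.
Among 14, 2, 12, the best is 14 at Basic. Subgame-perfect outcome: (Basic, P3) with payoffs (14, 14).

(Basic, P3)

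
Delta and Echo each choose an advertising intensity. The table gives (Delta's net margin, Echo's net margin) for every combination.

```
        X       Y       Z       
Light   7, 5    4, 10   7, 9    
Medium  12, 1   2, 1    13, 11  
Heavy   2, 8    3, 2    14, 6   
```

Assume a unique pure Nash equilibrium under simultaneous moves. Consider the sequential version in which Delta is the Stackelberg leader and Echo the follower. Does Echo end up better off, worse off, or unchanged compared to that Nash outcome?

Echo best-responds to each possible Delta move:
- Light: Echo compares 5, 10, 9 and picks Y; Delta would get 4.
- Medium: Echo compares 1, 1, 11 and picks Z; Delta would get 13.
- Heavy: Echo compares 8, 2, 6 and picks X; Delta would get 2.
Maximizing over 4, 13, 2, Delta chooses Medium. Subgame-perfect outcome: (Medium, Z) with payoffs (13, 11).
For the simultaneous game, intersect best replies.
Delta's best replies: X→Medium; Y→Light; Z→Heavy.
Echo's best replies: Light→Y; Medium→Z; Heavy→X.
Only (Light, Y) has each player best-responding; Nash payoffs (4, 10).
Echo earns 11 sequentially versus 10 at the Nash outcome: better off.

better off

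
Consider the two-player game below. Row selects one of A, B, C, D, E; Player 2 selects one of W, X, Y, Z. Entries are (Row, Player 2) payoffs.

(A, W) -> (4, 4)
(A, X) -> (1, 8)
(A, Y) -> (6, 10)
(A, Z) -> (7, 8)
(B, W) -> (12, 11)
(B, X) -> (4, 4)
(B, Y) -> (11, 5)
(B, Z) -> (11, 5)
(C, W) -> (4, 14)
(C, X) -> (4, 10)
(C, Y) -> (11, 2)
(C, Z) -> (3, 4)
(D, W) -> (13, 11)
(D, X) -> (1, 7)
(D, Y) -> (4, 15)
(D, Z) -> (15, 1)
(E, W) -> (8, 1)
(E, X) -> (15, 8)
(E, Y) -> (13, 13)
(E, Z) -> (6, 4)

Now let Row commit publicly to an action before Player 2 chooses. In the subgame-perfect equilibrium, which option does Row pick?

Work backward from Player 2's decision.
- A → Player 2 plays Y (best of 4, 8, 10, 8); Row gets 6.
- B → Player 2 plays W (best of 11, 4, 5, 5); Row gets 12.
- C → Player 2 plays W (best of 14, 10, 2, 4); Row gets 4.
- D → Player 2 plays Y (best of 11, 7, 15, 1); Row gets 4.
- E → Player 2 plays Y (best of 1, 8, 13, 4); Row gets 13.
Among 6, 12, 4, 4, 13, the best is 13 at E. Subgame-perfect outcome: (E, Y) with payoffs (13, 13).

E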